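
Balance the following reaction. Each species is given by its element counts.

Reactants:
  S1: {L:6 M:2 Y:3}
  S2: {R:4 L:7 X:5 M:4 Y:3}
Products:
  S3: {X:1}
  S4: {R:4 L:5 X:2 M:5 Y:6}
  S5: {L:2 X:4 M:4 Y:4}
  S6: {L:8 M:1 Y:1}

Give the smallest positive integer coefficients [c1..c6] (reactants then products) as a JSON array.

Coefficients: [6, 3, 5, 3, 1, 5]

R: 6·0+3·4 = 12 | 5·0+3·4+1·0+5·0 = 12
L: 6·6+3·7 = 57 | 5·0+3·5+1·2+5·8 = 57
X: 6·0+3·5 = 15 | 5·1+3·2+1·4+5·0 = 15
M: 6·2+3·4 = 24 | 5·0+3·5+1·4+5·1 = 24
Y: 6·3+3·3 = 27 | 5·0+3·6+1·4+5·1 = 27
gcd(6,3,5,3,1,5) = 1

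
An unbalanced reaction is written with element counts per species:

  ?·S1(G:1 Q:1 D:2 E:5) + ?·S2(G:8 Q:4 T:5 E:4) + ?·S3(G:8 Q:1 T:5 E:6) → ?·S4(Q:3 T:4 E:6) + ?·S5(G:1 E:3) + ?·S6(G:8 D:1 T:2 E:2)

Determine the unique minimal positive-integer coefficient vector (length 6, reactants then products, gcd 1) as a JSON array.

G: 2·1+1·8+3·8 = 34 | 3·0+2·1+4·8 = 34
Q: 2·1+1·4+3·1 = 9 | 3·3+2·0+4·0 = 9
D: 2·2+1·0+3·0 = 4 | 3·0+2·0+4·1 = 4
T: 2·0+1·5+3·5 = 20 | 3·4+2·0+4·2 = 20
E: 2·5+1·4+3·6 = 32 | 3·6+2·3+4·2 = 32
gcd(2,1,3,3,2,4) = 1

Coefficients: [2, 1, 3, 3, 2, 4]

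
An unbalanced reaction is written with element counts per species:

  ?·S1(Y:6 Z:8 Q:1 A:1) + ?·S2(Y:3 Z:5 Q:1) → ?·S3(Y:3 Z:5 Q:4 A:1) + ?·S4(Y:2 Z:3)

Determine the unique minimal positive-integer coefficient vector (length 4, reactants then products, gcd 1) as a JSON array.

Y: 1·6+3·3 = 15 | 1·3+6·2 = 15
Z: 1·8+3·5 = 23 | 1·5+6·3 = 23
Q: 1·1+3·1 = 4 | 1·4+6·0 = 4
A: 1·1+3·0 = 1 | 1·1+6·0 = 1
gcd(1,3,1,6) = 1

Coefficients: [1, 3, 1, 6]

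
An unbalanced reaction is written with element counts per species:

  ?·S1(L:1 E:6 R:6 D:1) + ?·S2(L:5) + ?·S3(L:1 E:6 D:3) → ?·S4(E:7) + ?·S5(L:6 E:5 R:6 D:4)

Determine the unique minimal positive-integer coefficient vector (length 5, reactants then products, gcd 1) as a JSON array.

Coefficients: [5, 4, 5, 5, 5]

L: 5·1+4·5+5·1 = 30 | 5·0+5·6 = 30
E: 5·6+4·0+5·6 = 60 | 5·7+5·5 = 60
R: 5·6+4·0+5·0 = 30 | 5·0+5·6 = 30
D: 5·1+4·0+5·3 = 20 | 5·0+5·4 = 20
gcd(5,4,5,5,5) = 1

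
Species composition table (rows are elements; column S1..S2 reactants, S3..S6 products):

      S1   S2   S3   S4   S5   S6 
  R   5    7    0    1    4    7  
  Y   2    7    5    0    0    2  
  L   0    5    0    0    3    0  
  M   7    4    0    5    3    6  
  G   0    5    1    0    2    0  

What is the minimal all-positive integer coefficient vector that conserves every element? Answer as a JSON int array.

Coefficients: [6, 3, 5, 3, 5, 4]

R: 6·5+3·7 = 51 | 5·0+3·1+5·4+4·7 = 51
Y: 6·2+3·7 = 33 | 5·5+3·0+5·0+4·2 = 33
L: 6·0+3·5 = 15 | 5·0+3·0+5·3+4·0 = 15
M: 6·7+3·4 = 54 | 5·0+3·5+5·3+4·6 = 54
G: 6·0+3·5 = 15 | 5·1+3·0+5·2+4·0 = 15
gcd(6,3,5,3,5,4) = 1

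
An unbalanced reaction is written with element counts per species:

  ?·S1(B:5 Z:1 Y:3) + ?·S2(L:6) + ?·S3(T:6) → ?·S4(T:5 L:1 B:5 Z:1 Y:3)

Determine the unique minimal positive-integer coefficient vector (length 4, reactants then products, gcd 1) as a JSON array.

Coefficients: [6, 1, 5, 6]

T: 6·0+1·0+5·6 = 30 | 6·5 = 30
L: 6·0+1·6+5·0 = 6 | 6·1 = 6
B: 6·5+1·0+5·0 = 30 | 6·5 = 30
Z: 6·1+1·0+5·0 = 6 | 6·1 = 6
Y: 6·3+1·0+5·0 = 18 | 6·3 = 18
gcd(6,1,5,6) = 1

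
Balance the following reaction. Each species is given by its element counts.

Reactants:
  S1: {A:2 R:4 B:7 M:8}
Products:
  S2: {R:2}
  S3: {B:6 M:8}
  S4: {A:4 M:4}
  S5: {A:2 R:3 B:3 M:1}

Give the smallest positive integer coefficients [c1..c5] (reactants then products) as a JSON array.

Coefficients: [6, 6, 5, 1, 4]

A: 6·2 = 12 | 6·0+5·0+1·4+4·2 = 12
R: 6·4 = 24 | 6·2+5·0+1·0+4·3 = 24
B: 6·7 = 42 | 6·0+5·6+1·0+4·3 = 42
M: 6·8 = 48 | 6·0+5·8+1·4+4·1 = 48
gcd(6,6,5,1,4) = 1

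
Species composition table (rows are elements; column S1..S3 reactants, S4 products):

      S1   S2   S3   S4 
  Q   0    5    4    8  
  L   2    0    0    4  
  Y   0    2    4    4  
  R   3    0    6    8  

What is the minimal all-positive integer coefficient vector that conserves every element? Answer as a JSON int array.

Coefficients: [6, 4, 1, 3]

Q: 6·0+4·5+1·4 = 24 | 3·8 = 24
L: 6·2+4·0+1·0 = 12 | 3·4 = 12
Y: 6·0+4·2+1·4 = 12 | 3·4 = 12
R: 6·3+4·0+1·6 = 24 | 3·8 = 24
gcd(6,4,1,3) = 1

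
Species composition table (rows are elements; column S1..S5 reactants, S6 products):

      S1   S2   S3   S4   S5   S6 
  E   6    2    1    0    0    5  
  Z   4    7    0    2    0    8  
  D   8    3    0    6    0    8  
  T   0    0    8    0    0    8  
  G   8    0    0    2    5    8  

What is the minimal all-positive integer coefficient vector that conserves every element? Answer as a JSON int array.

E: 2·6+4·2+5·1+2·0+4·0 = 25 | 5·5 = 25
Z: 2·4+4·7+5·0+2·2+4·0 = 40 | 5·8 = 40
D: 2·8+4·3+5·0+2·6+4·0 = 40 | 5·8 = 40
T: 2·0+4·0+5·8+2·0+4·0 = 40 | 5·8 = 40
G: 2·8+4·0+5·0+2·2+4·5 = 40 | 5·8 = 40
gcd(2,4,5,2,4,5) = 1

Coefficients: [2, 4, 5, 2, 4, 5]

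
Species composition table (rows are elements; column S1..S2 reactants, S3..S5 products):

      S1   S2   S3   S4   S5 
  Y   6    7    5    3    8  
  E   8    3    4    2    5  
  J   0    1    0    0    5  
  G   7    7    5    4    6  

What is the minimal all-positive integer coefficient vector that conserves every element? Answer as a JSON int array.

Y: 3·6+5·7 = 53 | 6·5+5·3+1·8 = 53
E: 3·8+5·3 = 39 | 6·4+5·2+1·5 = 39
J: 3·0+5·1 = 5 | 6·0+5·0+1·5 = 5
G: 3·7+5·7 = 56 | 6·5+5·4+1·6 = 56
gcd(3,5,6,5,1) = 1

Coefficients: [3, 5, 6, 5, 1]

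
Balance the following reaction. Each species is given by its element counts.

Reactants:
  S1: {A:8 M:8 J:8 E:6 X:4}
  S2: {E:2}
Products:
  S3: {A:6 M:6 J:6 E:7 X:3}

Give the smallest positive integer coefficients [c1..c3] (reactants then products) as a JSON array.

A: 3·8+5·0 = 24 | 4·6 = 24
M: 3·8+5·0 = 24 | 4·6 = 24
J: 3·8+5·0 = 24 | 4·6 = 24
E: 3·6+5·2 = 28 | 4·7 = 28
X: 3·4+5·0 = 12 | 4·3 = 12
gcd(3,5,4) = 1

Coefficients: [3, 5, 4]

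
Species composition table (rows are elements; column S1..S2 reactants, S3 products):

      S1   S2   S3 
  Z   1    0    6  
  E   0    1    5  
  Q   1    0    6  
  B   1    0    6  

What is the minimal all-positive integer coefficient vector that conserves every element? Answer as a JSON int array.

Coefficients: [6, 5, 1]

Z: 6·1+5·0 = 6 | 1·6 = 6
E: 6·0+5·1 = 5 | 1·5 = 5
Q: 6·1+5·0 = 6 | 1·6 = 6
B: 6·1+5·0 = 6 | 1·6 = 6
gcd(6,5,1) = 1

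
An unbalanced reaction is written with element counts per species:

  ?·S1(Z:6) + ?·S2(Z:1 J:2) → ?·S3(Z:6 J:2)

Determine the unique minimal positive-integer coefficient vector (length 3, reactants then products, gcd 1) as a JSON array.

Z: 5·6+6·1 = 36 | 6·6 = 36
J: 5·0+6·2 = 12 | 6·2 = 12
gcd(5,6,6) = 1

Coefficients: [5, 6, 6]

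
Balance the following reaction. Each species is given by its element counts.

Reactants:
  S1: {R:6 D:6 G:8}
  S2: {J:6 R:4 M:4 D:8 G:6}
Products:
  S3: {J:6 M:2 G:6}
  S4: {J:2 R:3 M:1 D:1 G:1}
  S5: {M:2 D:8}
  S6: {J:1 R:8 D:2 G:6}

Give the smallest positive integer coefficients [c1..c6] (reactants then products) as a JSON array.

J: 1·0+4·6 = 24 | 3·6+2·2+4·0+2·1 = 24
R: 1·6+4·4 = 22 | 3·0+2·3+4·0+2·8 = 22
M: 1·0+4·4 = 16 | 3·2+2·1+4·2+2·0 = 16
D: 1·6+4·8 = 38 | 3·0+2·1+4·8+2·2 = 38
G: 1·8+4·6 = 32 | 3·6+2·1+4·0+2·6 = 32
gcd(1,4,3,2,4,2) = 1

Coefficients: [1, 4, 3, 2, 4, 2]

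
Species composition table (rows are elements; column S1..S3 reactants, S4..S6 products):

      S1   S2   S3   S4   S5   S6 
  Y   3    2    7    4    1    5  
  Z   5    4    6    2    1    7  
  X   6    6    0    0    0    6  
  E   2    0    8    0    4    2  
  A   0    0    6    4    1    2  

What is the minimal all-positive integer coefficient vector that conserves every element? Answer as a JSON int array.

Y: 1·3+4·2+4·7 = 39 | 2·4+6·1+5·5 = 39
Z: 1·5+4·4+4·6 = 45 | 2·2+6·1+5·7 = 45
X: 1·6+4·6+4·0 = 30 | 2·0+6·0+5·6 = 30
E: 1·2+4·0+4·8 = 34 | 2·0+6·4+5·2 = 34
A: 1·0+4·0+4·6 = 24 | 2·4+6·1+5·2 = 24
gcd(1,4,4,2,6,5) = 1

Coefficients: [1, 4, 4, 2, 6, 5]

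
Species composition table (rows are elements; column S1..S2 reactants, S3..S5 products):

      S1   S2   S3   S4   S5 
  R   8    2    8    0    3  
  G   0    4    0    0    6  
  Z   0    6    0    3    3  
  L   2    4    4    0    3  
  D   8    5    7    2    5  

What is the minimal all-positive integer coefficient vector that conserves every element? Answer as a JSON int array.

R: 3·8+3·2 = 30 | 3·8+4·0+2·3 = 30
G: 3·0+3·4 = 12 | 3·0+4·0+2·6 = 12
Z: 3·0+3·6 = 18 | 3·0+4·3+2·3 = 18
L: 3·2+3·4 = 18 | 3·4+4·0+2·3 = 18
D: 3·8+3·5 = 39 | 3·7+4·2+2·5 = 39
gcd(3,3,3,4,2) = 1

Coefficients: [3, 3, 3, 4, 2]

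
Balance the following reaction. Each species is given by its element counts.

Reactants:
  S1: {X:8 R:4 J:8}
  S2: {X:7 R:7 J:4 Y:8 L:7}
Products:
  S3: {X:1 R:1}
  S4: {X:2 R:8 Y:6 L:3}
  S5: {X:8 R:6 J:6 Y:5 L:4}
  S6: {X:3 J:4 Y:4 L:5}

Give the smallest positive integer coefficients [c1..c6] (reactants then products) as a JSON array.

X: 1·8+3·7 = 29 | 5·1+1·2+2·8+2·3 = 29
R: 1·4+3·7 = 25 | 5·1+1·8+2·6+2·0 = 25
J: 1·8+3·4 = 20 | 5·0+1·0+2·6+2·4 = 20
Y: 1·0+3·8 = 24 | 5·0+1·6+2·5+2·4 = 24
L: 1·0+3·7 = 21 | 5·0+1·3+2·4+2·5 = 21
gcd(1,3,5,1,2,2) = 1

Coefficients: [1, 3, 5, 1, 2, 2]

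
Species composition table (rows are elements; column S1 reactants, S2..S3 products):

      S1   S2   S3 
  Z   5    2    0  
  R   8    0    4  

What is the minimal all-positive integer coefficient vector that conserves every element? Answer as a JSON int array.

Z: 2·5 = 10 | 5·2+4·0 = 10
R: 2·8 = 16 | 5·0+4·4 = 16
gcd(2,5,4) = 1

Coefficients: [2, 5, 4]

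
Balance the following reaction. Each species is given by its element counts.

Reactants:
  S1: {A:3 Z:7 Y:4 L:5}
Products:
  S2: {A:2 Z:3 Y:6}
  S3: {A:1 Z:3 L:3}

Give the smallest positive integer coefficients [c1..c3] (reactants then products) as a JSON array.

Coefficients: [3, 2, 5]

A: 3·3 = 9 | 2·2+5·1 = 9
Z: 3·7 = 21 | 2·3+5·3 = 21
Y: 3·4 = 12 | 2·6+5·0 = 12
L: 3·5 = 15 | 2·0+5·3 = 15
gcd(3,2,5) = 1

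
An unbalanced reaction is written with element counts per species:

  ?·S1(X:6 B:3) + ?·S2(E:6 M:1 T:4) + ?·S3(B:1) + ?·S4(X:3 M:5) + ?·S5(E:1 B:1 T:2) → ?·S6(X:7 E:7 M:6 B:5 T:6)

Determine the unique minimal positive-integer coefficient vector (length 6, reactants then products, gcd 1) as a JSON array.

X: 2·6+3·0+6·0+3·3+3·0 = 21 | 3·7 = 21
E: 2·0+3·6+6·0+3·0+3·1 = 21 | 3·7 = 21
M: 2·0+3·1+6·0+3·5+3·0 = 18 | 3·6 = 18
B: 2·3+3·0+6·1+3·0+3·1 = 15 | 3·5 = 15
T: 2·0+3·4+6·0+3·0+3·2 = 18 | 3·6 = 18
gcd(2,3,6,3,3,3) = 1

Coefficients: [2, 3, 6, 3, 3, 3]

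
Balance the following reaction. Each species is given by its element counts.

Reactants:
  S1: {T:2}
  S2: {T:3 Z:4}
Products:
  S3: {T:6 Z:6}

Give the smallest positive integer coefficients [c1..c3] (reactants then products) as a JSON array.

Coefficients: [3, 6, 4]

T: 3·2+6·3 = 24 | 4·6 = 24
Z: 3·0+6·4 = 24 | 4·6 = 24
gcd(3,6,4) = 1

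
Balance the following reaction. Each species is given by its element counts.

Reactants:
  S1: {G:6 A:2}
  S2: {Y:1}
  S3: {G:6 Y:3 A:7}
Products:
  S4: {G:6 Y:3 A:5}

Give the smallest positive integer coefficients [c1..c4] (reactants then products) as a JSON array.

Coefficients: [2, 6, 3, 5]

G: 2·6+6·0+3·6 = 30 | 5·6 = 30
Y: 2·0+6·1+3·3 = 15 | 5·3 = 15
A: 2·2+6·0+3·7 = 25 | 5·5 = 25
gcd(2,6,3,5) = 1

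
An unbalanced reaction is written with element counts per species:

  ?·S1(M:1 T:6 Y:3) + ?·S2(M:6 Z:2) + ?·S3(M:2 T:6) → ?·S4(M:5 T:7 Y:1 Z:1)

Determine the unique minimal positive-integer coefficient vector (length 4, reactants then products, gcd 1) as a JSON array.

Coefficients: [2, 3, 5, 6]

M: 2·1+3·6+5·2 = 30 | 6·5 = 30
T: 2·6+3·0+5·6 = 42 | 6·7 = 42
Y: 2·3+3·0+5·0 = 6 | 6·1 = 6
Z: 2·0+3·2+5·0 = 6 | 6·1 = 6
gcd(2,3,5,6) = 1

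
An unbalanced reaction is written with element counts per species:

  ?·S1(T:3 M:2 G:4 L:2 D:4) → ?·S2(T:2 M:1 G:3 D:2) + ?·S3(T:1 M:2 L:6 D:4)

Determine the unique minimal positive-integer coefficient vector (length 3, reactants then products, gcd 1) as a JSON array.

T: 3·3 = 9 | 4·2+1·1 = 9
M: 3·2 = 6 | 4·1+1·2 = 6
G: 3·4 = 12 | 4·3+1·0 = 12
L: 3·2 = 6 | 4·0+1·6 = 6
D: 3·4 = 12 | 4·2+1·4 = 12
gcd(3,4,1) = 1

Coefficients: [3, 4, 1]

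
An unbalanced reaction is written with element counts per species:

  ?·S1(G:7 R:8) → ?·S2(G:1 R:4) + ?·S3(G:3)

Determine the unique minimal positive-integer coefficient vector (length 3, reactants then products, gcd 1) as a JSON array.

G: 3·7 = 21 | 6·1+5·3 = 21
R: 3·8 = 24 | 6·4+5·0 = 24
gcd(3,6,5) = 1

Coefficients: [3, 6, 5]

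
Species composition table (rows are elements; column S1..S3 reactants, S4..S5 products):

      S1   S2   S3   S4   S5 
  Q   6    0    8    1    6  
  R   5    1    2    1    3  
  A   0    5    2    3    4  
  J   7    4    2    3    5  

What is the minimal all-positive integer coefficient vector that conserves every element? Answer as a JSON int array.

Q: 1·6+4·0+2·8 = 22 | 4·1+3·6 = 22
R: 1·5+4·1+2·2 = 13 | 4·1+3·3 = 13
A: 1·0+4·5+2·2 = 24 | 4·3+3·4 = 24
J: 1·7+4·4+2·2 = 27 | 4·3+3·5 = 27
gcd(1,4,2,4,3) = 1

Coefficients: [1, 4, 2, 4, 3]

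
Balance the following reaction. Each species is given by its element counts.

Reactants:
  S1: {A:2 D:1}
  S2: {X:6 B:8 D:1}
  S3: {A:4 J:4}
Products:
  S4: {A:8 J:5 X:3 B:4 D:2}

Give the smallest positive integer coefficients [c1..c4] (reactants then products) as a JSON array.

A: 6·2+2·0+5·4 = 32 | 4·8 = 32
J: 6·0+2·0+5·4 = 20 | 4·5 = 20
X: 6·0+2·6+5·0 = 12 | 4·3 = 12
B: 6·0+2·8+5·0 = 16 | 4·4 = 16
D: 6·1+2·1+5·0 = 8 | 4·2 = 8
gcd(6,2,5,4) = 1

Coefficients: [6, 2, 5, 4]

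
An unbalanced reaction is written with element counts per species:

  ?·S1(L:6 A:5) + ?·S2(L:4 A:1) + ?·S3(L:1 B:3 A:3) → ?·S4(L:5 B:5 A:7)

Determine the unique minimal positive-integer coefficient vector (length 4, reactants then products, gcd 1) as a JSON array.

L: 1·6+1·4+5·1 = 15 | 3·5 = 15
B: 1·0+1·0+5·3 = 15 | 3·5 = 15
A: 1·5+1·1+5·3 = 21 | 3·7 = 21
gcd(1,1,5,3) = 1

Coefficients: [1, 1, 5, 3]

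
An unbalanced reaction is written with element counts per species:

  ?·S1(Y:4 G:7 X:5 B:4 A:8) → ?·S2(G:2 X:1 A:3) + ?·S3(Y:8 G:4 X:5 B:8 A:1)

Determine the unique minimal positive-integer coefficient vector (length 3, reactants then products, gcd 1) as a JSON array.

Coefficients: [2, 5, 1]

Y: 2·4 = 8 | 5·0+1·8 = 8
G: 2·7 = 14 | 5·2+1·4 = 14
X: 2·5 = 10 | 5·1+1·5 = 10
B: 2·4 = 8 | 5·0+1·8 = 8
A: 2·8 = 16 | 5·3+1·1 = 16
gcd(2,5,1) = 1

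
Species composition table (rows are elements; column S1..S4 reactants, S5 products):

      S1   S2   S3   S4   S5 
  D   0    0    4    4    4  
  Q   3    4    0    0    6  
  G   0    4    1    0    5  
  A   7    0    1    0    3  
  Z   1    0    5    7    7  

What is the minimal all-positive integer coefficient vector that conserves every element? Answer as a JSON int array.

Coefficients: [2, 6, 1, 4, 5]

D: 2·0+6·0+1·4+4·4 = 20 | 5·4 = 20
Q: 2·3+6·4+1·0+4·0 = 30 | 5·6 = 30
G: 2·0+6·4+1·1+4·0 = 25 | 5·5 = 25
A: 2·7+6·0+1·1+4·0 = 15 | 5·3 = 15
Z: 2·1+6·0+1·5+4·7 = 35 | 5·7 = 35
gcd(2,6,1,4,5) = 1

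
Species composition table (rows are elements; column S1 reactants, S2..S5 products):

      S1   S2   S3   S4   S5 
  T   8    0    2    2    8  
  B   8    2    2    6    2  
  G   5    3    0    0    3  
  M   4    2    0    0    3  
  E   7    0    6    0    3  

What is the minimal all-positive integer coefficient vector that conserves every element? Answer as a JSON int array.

Coefficients: [6, 6, 5, 3, 4]

T: 6·8 = 48 | 6·0+5·2+3·2+4·8 = 48
B: 6·8 = 48 | 6·2+5·2+3·6+4·2 = 48
G: 6·5 = 30 | 6·3+5·0+3·0+4·3 = 30
M: 6·4 = 24 | 6·2+5·0+3·0+4·3 = 24
E: 6·7 = 42 | 6·0+5·6+3·0+4·3 = 42
gcd(6,6,5,3,4) = 1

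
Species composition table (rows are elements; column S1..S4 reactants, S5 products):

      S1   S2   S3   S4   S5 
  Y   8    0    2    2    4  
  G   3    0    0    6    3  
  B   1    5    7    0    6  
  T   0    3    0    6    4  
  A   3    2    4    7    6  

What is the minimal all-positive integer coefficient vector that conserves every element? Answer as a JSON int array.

Y: 1·8+2·0+1·2+1·2 = 12 | 3·4 = 12
G: 1·3+2·0+1·0+1·6 = 9 | 3·3 = 9
B: 1·1+2·5+1·7+1·0 = 18 | 3·6 = 18
T: 1·0+2·3+1·0+1·6 = 12 | 3·4 = 12
A: 1·3+2·2+1·4+1·7 = 18 | 3·6 = 18
gcd(1,2,1,1,3) = 1

Coefficients: [1, 2, 1, 1, 3]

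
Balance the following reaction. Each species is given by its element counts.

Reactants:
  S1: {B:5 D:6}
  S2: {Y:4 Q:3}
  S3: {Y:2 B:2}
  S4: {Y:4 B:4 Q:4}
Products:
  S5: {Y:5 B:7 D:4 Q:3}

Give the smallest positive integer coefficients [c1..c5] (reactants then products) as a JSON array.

Y: 4·0+2·4+5·2+3·4 = 30 | 6·5 = 30
B: 4·5+2·0+5·2+3·4 = 42 | 6·7 = 42
D: 4·6+2·0+5·0+3·0 = 24 | 6·4 = 24
Q: 4·0+2·3+5·0+3·4 = 18 | 6·3 = 18
gcd(4,2,5,3,6) = 1

Coefficients: [4, 2, 5, 3, 6]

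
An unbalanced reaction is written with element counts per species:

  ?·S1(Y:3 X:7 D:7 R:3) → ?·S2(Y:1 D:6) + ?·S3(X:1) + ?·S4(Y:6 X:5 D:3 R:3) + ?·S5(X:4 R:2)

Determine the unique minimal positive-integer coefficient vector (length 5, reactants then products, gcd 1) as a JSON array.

Coefficients: [3, 3, 4, 1, 3]

Y: 3·3 = 9 | 3·1+4·0+1·6+3·0 = 9
X: 3·7 = 21 | 3·0+4·1+1·5+3·4 = 21
D: 3·7 = 21 | 3·6+4·0+1·3+3·0 = 21
R: 3·3 = 9 | 3·0+4·0+1·3+3·2 = 9
gcd(3,3,4,1,3) = 1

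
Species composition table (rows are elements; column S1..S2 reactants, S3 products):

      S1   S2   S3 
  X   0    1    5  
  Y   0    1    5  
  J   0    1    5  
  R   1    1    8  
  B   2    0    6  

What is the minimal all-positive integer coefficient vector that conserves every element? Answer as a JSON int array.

X: 3·0+5·1 = 5 | 1·5 = 5
Y: 3·0+5·1 = 5 | 1·5 = 5
J: 3·0+5·1 = 5 | 1·5 = 5
R: 3·1+5·1 = 8 | 1·8 = 8
B: 3·2+5·0 = 6 | 1·6 = 6
gcd(3,5,1) = 1

Coefficients: [3, 5, 1]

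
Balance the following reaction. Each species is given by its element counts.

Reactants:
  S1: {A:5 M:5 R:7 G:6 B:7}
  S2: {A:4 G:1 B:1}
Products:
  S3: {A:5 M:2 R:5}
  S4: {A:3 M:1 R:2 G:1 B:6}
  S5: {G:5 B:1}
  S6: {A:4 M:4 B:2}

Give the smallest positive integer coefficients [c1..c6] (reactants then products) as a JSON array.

Coefficients: [4, 5, 4, 4, 5, 2]

A: 4·5+5·4 = 40 | 4·5+4·3+5·0+2·4 = 40
M: 4·5+5·0 = 20 | 4·2+4·1+5·0+2·4 = 20
R: 4·7+5·0 = 28 | 4·5+4·2+5·0+2·0 = 28
G: 4·6+5·1 = 29 | 4·0+4·1+5·5+2·0 = 29
B: 4·7+5·1 = 33 | 4·0+4·6+5·1+2·2 = 33
gcd(4,5,4,4,5,2) = 1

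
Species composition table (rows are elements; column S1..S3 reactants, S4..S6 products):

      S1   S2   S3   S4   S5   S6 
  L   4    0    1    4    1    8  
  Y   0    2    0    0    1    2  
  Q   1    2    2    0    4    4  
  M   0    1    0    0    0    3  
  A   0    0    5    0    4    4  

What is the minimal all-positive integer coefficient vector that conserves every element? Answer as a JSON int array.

L: 6·4+3·0+4·1 = 28 | 4·4+4·1+1·8 = 28
Y: 6·0+3·2+4·0 = 6 | 4·0+4·1+1·2 = 6
Q: 6·1+3·2+4·2 = 20 | 4·0+4·4+1·4 = 20
M: 6·0+3·1+4·0 = 3 | 4·0+4·0+1·3 = 3
A: 6·0+3·0+4·5 = 20 | 4·0+4·4+1·4 = 20
gcd(6,3,4,4,4,1) = 1

Coefficients: [6, 3, 4, 4, 4, 1]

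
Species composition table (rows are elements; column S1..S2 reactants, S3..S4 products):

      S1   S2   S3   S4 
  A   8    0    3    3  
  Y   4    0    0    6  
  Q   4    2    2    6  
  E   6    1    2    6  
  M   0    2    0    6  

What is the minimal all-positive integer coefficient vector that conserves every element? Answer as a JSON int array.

A: 3·8+6·0 = 24 | 6·3+2·3 = 24
Y: 3·4+6·0 = 12 | 6·0+2·6 = 12
Q: 3·4+6·2 = 24 | 6·2+2·6 = 24
E: 3·6+6·1 = 24 | 6·2+2·6 = 24
M: 3·0+6·2 = 12 | 6·0+2·6 = 12
gcd(3,6,6,2) = 1

Coefficients: [3, 6, 6, 2]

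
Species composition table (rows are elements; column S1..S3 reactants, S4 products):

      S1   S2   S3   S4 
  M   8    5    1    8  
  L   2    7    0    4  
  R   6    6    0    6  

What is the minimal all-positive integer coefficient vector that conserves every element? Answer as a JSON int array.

Coefficients: [3, 2, 6, 5]

M: 3·8+2·5+6·1 = 40 | 5·8 = 40
L: 3·2+2·7+6·0 = 20 | 5·4 = 20
R: 3·6+2·6+6·0 = 30 | 5·6 = 30
gcd(3,2,6,5) = 1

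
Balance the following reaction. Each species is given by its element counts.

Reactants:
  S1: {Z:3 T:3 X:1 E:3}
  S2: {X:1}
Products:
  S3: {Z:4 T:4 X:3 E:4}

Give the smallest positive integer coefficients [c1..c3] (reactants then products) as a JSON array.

Coefficients: [4, 5, 3]

Z: 4·3+5·0 = 12 | 3·4 = 12
T: 4·3+5·0 = 12 | 3·4 = 12
X: 4·1+5·1 = 9 | 3·3 = 9
E: 4·3+5·0 = 12 | 3·4 = 12
gcd(4,5,3) = 1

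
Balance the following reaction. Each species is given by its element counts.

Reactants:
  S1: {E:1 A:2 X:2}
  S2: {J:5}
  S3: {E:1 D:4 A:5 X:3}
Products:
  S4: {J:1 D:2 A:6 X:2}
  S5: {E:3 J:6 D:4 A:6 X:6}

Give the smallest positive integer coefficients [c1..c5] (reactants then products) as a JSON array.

E: 5·1+4·0+4·1 = 9 | 2·0+3·3 = 9
J: 5·0+4·5+4·0 = 20 | 2·1+3·6 = 20
D: 5·0+4·0+4·4 = 16 | 2·2+3·4 = 16
A: 5·2+4·0+4·5 = 30 | 2·6+3·6 = 30
X: 5·2+4·0+4·3 = 22 | 2·2+3·6 = 22
gcd(5,4,4,2,3) = 1

Coefficients: [5, 4, 4, 2, 3]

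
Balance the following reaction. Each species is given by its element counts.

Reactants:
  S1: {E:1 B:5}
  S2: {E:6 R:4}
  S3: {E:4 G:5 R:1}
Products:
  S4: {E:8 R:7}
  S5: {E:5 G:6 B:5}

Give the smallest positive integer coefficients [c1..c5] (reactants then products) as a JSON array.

E: 5·1+2·6+6·4 = 41 | 2·8+5·5 = 41
G: 5·0+2·0+6·5 = 30 | 2·0+5·6 = 30
R: 5·0+2·4+6·1 = 14 | 2·7+5·0 = 14
B: 5·5+2·0+6·0 = 25 | 2·0+5·5 = 25
gcd(5,2,6,2,5) = 1

Coefficients: [5, 2, 6, 2, 5]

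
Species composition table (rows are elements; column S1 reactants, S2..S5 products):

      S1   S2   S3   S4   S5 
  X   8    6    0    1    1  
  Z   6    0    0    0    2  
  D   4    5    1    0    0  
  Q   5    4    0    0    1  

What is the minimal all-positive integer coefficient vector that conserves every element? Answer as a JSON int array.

Coefficients: [2, 1, 3, 4, 6]

X: 2·8 = 16 | 1·6+3·0+4·1+6·1 = 16
Z: 2·6 = 12 | 1·0+3·0+4·0+6·2 = 12
D: 2·4 = 8 | 1·5+3·1+4·0+6·0 = 8
Q: 2·5 = 10 | 1·4+3·0+4·0+6·1 = 10
gcd(2,1,3,4,6) = 1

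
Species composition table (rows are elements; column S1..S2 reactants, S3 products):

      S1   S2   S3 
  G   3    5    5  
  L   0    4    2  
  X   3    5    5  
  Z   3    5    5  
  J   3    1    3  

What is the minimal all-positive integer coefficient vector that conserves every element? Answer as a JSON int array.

G: 5·3+3·5 = 30 | 6·5 = 30
L: 5·0+3·4 = 12 | 6·2 = 12
X: 5·3+3·5 = 30 | 6·5 = 30
Z: 5·3+3·5 = 30 | 6·5 = 30
J: 5·3+3·1 = 18 | 6·3 = 18
gcd(5,3,6) = 1

Coefficients: [5, 3, 6]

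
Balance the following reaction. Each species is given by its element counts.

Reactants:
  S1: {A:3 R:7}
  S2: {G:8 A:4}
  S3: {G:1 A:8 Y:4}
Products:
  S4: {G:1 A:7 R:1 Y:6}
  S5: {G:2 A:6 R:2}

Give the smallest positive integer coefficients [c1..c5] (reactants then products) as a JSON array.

Coefficients: [2, 1, 6, 4, 5]

G: 2·0+1·8+6·1 = 14 | 4·1+5·2 = 14
A: 2·3+1·4+6·8 = 58 | 4·7+5·6 = 58
R: 2·7+1·0+6·0 = 14 | 4·1+5·2 = 14
Y: 2·0+1·0+6·4 = 24 | 4·6+5·0 = 24
gcd(2,1,6,4,5) = 1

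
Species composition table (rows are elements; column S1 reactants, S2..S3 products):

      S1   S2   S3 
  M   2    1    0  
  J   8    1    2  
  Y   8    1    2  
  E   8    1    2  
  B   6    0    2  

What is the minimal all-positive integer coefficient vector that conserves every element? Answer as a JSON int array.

Coefficients: [1, 2, 3]

M: 1·2 = 2 | 2·1+3·0 = 2
J: 1·8 = 8 | 2·1+3·2 = 8
Y: 1·8 = 8 | 2·1+3·2 = 8
E: 1·8 = 8 | 2·1+3·2 = 8
B: 1·6 = 6 | 2·0+3·2 = 6
gcd(1,2,3) = 1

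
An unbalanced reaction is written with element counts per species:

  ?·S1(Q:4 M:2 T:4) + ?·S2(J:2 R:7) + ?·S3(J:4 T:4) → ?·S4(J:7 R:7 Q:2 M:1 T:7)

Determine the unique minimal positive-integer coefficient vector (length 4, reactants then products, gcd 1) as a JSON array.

Coefficients: [2, 4, 5, 4]

J: 2·0+4·2+5·4 = 28 | 4·7 = 28
R: 2·0+4·7+5·0 = 28 | 4·7 = 28
Q: 2·4+4·0+5·0 = 8 | 4·2 = 8
M: 2·2+4·0+5·0 = 4 | 4·1 = 4
T: 2·4+4·0+5·4 = 28 | 4·7 = 28
gcd(2,4,5,4) = 1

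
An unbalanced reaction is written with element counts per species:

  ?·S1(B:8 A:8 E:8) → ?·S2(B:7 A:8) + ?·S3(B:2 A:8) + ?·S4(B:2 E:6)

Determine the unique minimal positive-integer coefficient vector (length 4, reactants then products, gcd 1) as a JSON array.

B: 3·8 = 24 | 2·7+1·2+4·2 = 24
A: 3·8 = 24 | 2·8+1·8+4·0 = 24
E: 3·8 = 24 | 2·0+1·0+4·6 = 24
gcd(3,2,1,4) = 1

Coefficients: [3, 2, 1, 4]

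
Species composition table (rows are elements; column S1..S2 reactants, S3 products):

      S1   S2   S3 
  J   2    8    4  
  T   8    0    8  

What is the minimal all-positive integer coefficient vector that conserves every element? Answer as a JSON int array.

J: 4·2+1·8 = 16 | 4·4 = 16
T: 4·8+1·0 = 32 | 4·8 = 32
gcd(4,1,4) = 1

Coefficients: [4, 1, 4]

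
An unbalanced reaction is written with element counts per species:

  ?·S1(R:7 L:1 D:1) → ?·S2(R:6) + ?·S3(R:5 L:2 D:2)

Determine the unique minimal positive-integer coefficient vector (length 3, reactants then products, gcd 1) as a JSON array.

Coefficients: [4, 3, 2]

R: 4·7 = 28 | 3·6+2·5 = 28
L: 4·1 = 4 | 3·0+2·2 = 4
D: 4·1 = 4 | 3·0+2·2 = 4
gcd(4,3,2) = 1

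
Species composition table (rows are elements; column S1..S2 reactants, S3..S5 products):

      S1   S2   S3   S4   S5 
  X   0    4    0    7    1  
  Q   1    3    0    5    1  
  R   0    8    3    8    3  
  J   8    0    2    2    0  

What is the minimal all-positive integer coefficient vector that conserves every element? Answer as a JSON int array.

Coefficients: [1, 5, 2, 2, 6]

X: 1·0+5·4 = 20 | 2·0+2·7+6·1 = 20
Q: 1·1+5·3 = 16 | 2·0+2·5+6·1 = 16
R: 1·0+5·8 = 40 | 2·3+2·8+6·3 = 40
J: 1·8+5·0 = 8 | 2·2+2·2+6·0 = 8
gcd(1,5,2,2,6) = 1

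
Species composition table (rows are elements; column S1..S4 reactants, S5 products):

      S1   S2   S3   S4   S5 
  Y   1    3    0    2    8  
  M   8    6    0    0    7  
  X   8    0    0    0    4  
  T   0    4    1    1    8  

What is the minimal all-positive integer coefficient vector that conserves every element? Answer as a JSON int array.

Coefficients: [1, 1, 6, 6, 2]

Y: 1·1+1·3+6·0+6·2 = 16 | 2·8 = 16
M: 1·8+1·6+6·0+6·0 = 14 | 2·7 = 14
X: 1·8+1·0+6·0+6·0 = 8 | 2·4 = 8
T: 1·0+1·4+6·1+6·1 = 16 | 2·8 = 16
gcd(1,1,6,6,2) = 1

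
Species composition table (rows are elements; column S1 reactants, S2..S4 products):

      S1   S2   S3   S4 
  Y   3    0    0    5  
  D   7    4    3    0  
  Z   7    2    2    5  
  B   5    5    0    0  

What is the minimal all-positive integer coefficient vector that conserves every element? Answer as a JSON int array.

Coefficients: [5, 5, 5, 3]

Y: 5·3 = 15 | 5·0+5·0+3·5 = 15
D: 5·7 = 35 | 5·4+5·3+3·0 = 35
Z: 5·7 = 35 | 5·2+5·2+3·5 = 35
B: 5·5 = 25 | 5·5+5·0+3·0 = 25
gcd(5,5,5,3) = 1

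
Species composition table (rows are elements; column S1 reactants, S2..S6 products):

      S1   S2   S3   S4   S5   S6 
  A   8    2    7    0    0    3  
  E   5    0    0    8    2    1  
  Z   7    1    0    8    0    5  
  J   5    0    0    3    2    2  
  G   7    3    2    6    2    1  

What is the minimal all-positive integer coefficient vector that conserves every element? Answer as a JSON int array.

Coefficients: [5, 2, 3, 1, 6, 5]

A: 5·8 = 40 | 2·2+3·7+1·0+6·0+5·3 = 40
E: 5·5 = 25 | 2·0+3·0+1·8+6·2+5·1 = 25
Z: 5·7 = 35 | 2·1+3·0+1·8+6·0+5·5 = 35
J: 5·5 = 25 | 2·0+3·0+1·3+6·2+5·2 = 25
G: 5·7 = 35 | 2·3+3·2+1·6+6·2+5·1 = 35
gcd(5,2,3,1,6,5) = 1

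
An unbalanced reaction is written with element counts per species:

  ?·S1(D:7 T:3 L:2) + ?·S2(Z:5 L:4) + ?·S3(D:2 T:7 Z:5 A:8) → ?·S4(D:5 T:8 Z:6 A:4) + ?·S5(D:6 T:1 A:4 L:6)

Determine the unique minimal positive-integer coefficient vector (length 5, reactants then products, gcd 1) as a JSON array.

D: 5·7+2·0+4·2 = 43 | 5·5+3·6 = 43
T: 5·3+2·0+4·7 = 43 | 5·8+3·1 = 43
Z: 5·0+2·5+4·5 = 30 | 5·6+3·0 = 30
A: 5·0+2·0+4·8 = 32 | 5·4+3·4 = 32
L: 5·2+2·4+4·0 = 18 | 5·0+3·6 = 18
gcd(5,2,4,5,3) = 1

Coefficients: [5, 2, 4, 5, 3]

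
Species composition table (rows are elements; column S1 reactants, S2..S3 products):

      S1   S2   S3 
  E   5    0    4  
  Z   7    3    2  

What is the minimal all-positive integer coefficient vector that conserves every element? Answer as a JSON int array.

E: 4·5 = 20 | 6·0+5·4 = 20
Z: 4·7 = 28 | 6·3+5·2 = 28
gcd(4,6,5) = 1

Coefficients: [4, 6, 5]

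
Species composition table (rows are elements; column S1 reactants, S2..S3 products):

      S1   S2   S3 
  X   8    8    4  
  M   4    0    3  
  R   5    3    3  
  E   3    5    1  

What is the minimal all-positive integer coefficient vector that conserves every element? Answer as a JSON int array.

Coefficients: [3, 1, 4]

X: 3·8 = 24 | 1·8+4·4 = 24
M: 3·4 = 12 | 1·0+4·3 = 12
R: 3·5 = 15 | 1·3+4·3 = 15
E: 3·3 = 9 | 1·5+4·1 = 9
gcd(3,1,4) = 1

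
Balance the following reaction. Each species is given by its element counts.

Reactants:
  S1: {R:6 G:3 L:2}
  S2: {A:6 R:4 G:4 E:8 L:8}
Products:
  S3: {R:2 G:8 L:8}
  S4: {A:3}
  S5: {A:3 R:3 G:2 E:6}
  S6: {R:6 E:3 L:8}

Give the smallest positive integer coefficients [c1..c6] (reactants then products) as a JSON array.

A: 4·0+6·6 = 36 | 3·0+6·3+6·3+4·0 = 36
R: 4·6+6·4 = 48 | 3·2+6·0+6·3+4·6 = 48
G: 4·3+6·4 = 36 | 3·8+6·0+6·2+4·0 = 36
E: 4·0+6·8 = 48 | 3·0+6·0+6·6+4·3 = 48
L: 4·2+6·8 = 56 | 3·8+6·0+6·0+4·8 = 56
gcd(4,6,3,6,6,4) = 1

Coefficients: [4, 6, 3, 6, 6, 4]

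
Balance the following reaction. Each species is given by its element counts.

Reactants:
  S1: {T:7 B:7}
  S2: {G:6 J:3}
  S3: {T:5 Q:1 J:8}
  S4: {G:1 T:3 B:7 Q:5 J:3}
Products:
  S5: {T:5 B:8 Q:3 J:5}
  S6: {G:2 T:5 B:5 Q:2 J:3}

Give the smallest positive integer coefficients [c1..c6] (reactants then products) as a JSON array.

Coefficients: [2, 1, 1, 2, 1, 4]

G: 2·0+1·6+1·0+2·1 = 8 | 1·0+4·2 = 8
T: 2·7+1·0+1·5+2·3 = 25 | 1·5+4·5 = 25
B: 2·7+1·0+1·0+2·7 = 28 | 1·8+4·5 = 28
Q: 2·0+1·0+1·1+2·5 = 11 | 1·3+4·2 = 11
J: 2·0+1·3+1·8+2·3 = 17 | 1·5+4·3 = 17
gcd(2,1,1,2,1,4) = 1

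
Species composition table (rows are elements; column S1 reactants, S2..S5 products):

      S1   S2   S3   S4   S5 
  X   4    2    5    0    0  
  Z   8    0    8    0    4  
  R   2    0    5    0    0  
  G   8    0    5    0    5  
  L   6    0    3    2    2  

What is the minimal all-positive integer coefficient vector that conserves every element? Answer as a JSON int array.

X: 5·4 = 20 | 5·2+2·5+6·0+6·0 = 20
Z: 5·8 = 40 | 5·0+2·8+6·0+6·4 = 40
R: 5·2 = 10 | 5·0+2·5+6·0+6·0 = 10
G: 5·8 = 40 | 5·0+2·5+6·0+6·5 = 40
L: 5·6 = 30 | 5·0+2·3+6·2+6·2 = 30
gcd(5,5,2,6,6) = 1

Coefficients: [5, 5, 2, 6, 6]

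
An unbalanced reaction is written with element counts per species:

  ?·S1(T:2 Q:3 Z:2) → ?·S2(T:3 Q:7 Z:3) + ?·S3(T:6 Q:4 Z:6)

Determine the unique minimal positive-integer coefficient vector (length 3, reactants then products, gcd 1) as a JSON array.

Coefficients: [6, 2, 1]

T: 6·2 = 12 | 2·3+1·6 = 12
Q: 6·3 = 18 | 2·7+1·4 = 18
Z: 6·2 = 12 | 2·3+1·6 = 12
gcd(6,2,1) = 1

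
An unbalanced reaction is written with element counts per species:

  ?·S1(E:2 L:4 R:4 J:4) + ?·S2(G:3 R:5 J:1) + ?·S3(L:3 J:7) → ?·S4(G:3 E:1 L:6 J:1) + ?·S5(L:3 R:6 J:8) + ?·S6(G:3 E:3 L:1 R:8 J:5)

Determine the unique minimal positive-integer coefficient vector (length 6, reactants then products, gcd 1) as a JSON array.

Coefficients: [6, 6, 4, 3, 5, 3]

G: 6·0+6·3+4·0 = 18 | 3·3+5·0+3·3 = 18
E: 6·2+6·0+4·0 = 12 | 3·1+5·0+3·3 = 12
L: 6·4+6·0+4·3 = 36 | 3·6+5·3+3·1 = 36
R: 6·4+6·5+4·0 = 54 | 3·0+5·6+3·8 = 54
J: 6·4+6·1+4·7 = 58 | 3·1+5·8+3·5 = 58
gcd(6,6,4,3,5,3) = 1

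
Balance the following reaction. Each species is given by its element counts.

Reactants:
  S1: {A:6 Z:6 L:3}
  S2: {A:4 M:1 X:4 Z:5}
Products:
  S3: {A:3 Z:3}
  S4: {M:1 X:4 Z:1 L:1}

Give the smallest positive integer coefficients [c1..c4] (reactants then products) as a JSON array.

Coefficients: [1, 3, 6, 3]

A: 1·6+3·4 = 18 | 6·3+3·0 = 18
M: 1·0+3·1 = 3 | 6·0+3·1 = 3
X: 1·0+3·4 = 12 | 6·0+3·4 = 12
Z: 1·6+3·5 = 21 | 6·3+3·1 = 21
L: 1·3+3·0 = 3 | 6·0+3·1 = 3
gcd(1,3,6,3) = 1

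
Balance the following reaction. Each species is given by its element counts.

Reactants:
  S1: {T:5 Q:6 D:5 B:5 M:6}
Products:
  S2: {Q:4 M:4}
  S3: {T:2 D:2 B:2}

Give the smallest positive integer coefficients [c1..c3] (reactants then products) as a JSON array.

Coefficients: [2, 3, 5]

T: 2·5 = 10 | 3·0+5·2 = 10
Q: 2·6 = 12 | 3·4+5·0 = 12
D: 2·5 = 10 | 3·0+5·2 = 10
B: 2·5 = 10 | 3·0+5·2 = 10
M: 2·6 = 12 | 3·4+5·0 = 12
gcd(2,3,5) = 1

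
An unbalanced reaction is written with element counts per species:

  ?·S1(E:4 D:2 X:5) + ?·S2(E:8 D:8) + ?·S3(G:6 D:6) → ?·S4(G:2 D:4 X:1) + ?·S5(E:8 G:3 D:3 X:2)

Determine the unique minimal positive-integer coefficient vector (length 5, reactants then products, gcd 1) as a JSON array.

E: 2·4+1·8+3·0 = 16 | 6·0+2·8 = 16
G: 2·0+1·0+3·6 = 18 | 6·2+2·3 = 18
D: 2·2+1·8+3·6 = 30 | 6·4+2·3 = 30
X: 2·5+1·0+3·0 = 10 | 6·1+2·2 = 10
gcd(2,1,3,6,2) = 1

Coefficients: [2, 1, 3, 6, 2]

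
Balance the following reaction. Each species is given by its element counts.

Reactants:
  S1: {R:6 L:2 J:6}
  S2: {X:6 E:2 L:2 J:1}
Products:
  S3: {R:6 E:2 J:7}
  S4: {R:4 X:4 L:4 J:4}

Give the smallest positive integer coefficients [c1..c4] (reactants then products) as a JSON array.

Coefficients: [4, 2, 2, 3]

R: 4·6+2·0 = 24 | 2·6+3·4 = 24
X: 4·0+2·6 = 12 | 2·0+3·4 = 12
E: 4·0+2·2 = 4 | 2·2+3·0 = 4
L: 4·2+2·2 = 12 | 2·0+3·4 = 12
J: 4·6+2·1 = 26 | 2·7+3·4 = 26
gcd(4,2,2,3) = 1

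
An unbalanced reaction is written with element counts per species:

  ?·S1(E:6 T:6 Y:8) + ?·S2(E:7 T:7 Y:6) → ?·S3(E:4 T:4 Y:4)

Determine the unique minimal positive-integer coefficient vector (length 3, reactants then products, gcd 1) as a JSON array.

Coefficients: [1, 2, 5]

E: 1·6+2·7 = 20 | 5·4 = 20
T: 1·6+2·7 = 20 | 5·4 = 20
Y: 1·8+2·6 = 20 | 5·4 = 20
gcd(1,2,5) = 1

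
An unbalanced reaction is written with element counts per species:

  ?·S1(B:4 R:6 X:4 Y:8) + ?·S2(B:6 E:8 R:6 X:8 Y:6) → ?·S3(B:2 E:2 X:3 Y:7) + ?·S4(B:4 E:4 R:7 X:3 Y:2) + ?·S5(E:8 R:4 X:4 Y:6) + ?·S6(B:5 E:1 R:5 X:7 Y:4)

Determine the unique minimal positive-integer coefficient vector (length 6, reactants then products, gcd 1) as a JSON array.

Coefficients: [5, 6, 6, 6, 1, 4]

B: 5·4+6·6 = 56 | 6·2+6·4+1·0+4·5 = 56
E: 5·0+6·8 = 48 | 6·2+6·4+1·8+4·1 = 48
R: 5·6+6·6 = 66 | 6·0+6·7+1·4+4·5 = 66
X: 5·4+6·8 = 68 | 6·3+6·3+1·4+4·7 = 68
Y: 5·8+6·6 = 76 | 6·7+6·2+1·6+4·4 = 76
gcd(5,6,6,6,1,4) = 1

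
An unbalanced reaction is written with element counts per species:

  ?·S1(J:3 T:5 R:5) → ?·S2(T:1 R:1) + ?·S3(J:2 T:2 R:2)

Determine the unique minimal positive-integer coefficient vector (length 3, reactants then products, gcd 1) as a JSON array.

Coefficients: [2, 4, 3]

J: 2·3 = 6 | 4·0+3·2 = 6
T: 2·5 = 10 | 4·1+3·2 = 10
R: 2·5 = 10 | 4·1+3·2 = 10
gcd(2,4,3) = 1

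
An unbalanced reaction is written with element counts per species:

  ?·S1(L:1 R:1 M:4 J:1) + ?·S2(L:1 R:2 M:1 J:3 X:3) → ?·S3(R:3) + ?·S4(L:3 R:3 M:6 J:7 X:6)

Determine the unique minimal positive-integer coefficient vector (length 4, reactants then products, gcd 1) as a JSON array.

Coefficients: [3, 6, 2, 3]

L: 3·1+6·1 = 9 | 2·0+3·3 = 9
R: 3·1+6·2 = 15 | 2·3+3·3 = 15
M: 3·4+6·1 = 18 | 2·0+3·6 = 18
J: 3·1+6·3 = 21 | 2·0+3·7 = 21
X: 3·0+6·3 = 18 | 2·0+3·6 = 18
gcd(3,6,2,3) = 1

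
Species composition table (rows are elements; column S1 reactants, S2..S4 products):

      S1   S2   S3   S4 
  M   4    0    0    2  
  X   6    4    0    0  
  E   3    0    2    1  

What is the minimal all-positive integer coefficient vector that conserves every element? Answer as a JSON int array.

Coefficients: [2, 3, 1, 4]

M: 2·4 = 8 | 3·0+1·0+4·2 = 8
X: 2·6 = 12 | 3·4+1·0+4·0 = 12
E: 2·3 = 6 | 3·0+1·2+4·1 = 6
gcd(2,3,1,4) = 1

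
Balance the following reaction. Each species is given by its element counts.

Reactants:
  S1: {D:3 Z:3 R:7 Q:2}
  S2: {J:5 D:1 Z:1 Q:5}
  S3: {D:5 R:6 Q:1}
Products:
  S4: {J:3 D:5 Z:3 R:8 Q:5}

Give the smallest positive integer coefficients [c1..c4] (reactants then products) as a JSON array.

Coefficients: [4, 3, 2, 5]

J: 4·0+3·5+2·0 = 15 | 5·3 = 15
D: 4·3+3·1+2·5 = 25 | 5·5 = 25
Z: 4·3+3·1+2·0 = 15 | 5·3 = 15
R: 4·7+3·0+2·6 = 40 | 5·8 = 40
Q: 4·2+3·5+2·1 = 25 | 5·5 = 25
gcd(4,3,2,5) = 1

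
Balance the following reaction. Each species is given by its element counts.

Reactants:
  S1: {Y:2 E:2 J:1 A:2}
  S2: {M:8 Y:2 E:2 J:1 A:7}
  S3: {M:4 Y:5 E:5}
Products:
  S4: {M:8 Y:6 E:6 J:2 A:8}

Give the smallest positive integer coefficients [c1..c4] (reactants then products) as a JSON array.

M: 6·0+4·8+2·4 = 40 | 5·8 = 40
Y: 6·2+4·2+2·5 = 30 | 5·6 = 30
E: 6·2+4·2+2·5 = 30 | 5·6 = 30
J: 6·1+4·1+2·0 = 10 | 5·2 = 10
A: 6·2+4·7+2·0 = 40 | 5·8 = 40
gcd(6,4,2,5) = 1

Coefficients: [6, 4, 2, 5]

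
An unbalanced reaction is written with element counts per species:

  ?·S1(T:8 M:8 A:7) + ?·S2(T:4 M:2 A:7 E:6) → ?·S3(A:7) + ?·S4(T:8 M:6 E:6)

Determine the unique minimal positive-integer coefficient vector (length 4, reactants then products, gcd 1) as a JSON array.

T: 1·8+2·4 = 16 | 3·0+2·8 = 16
M: 1·8+2·2 = 12 | 3·0+2·6 = 12
A: 1·7+2·7 = 21 | 3·7+2·0 = 21
E: 1·0+2·6 = 12 | 3·0+2·6 = 12
gcd(1,2,3,2) = 1

Coefficients: [1, 2, 3, 2]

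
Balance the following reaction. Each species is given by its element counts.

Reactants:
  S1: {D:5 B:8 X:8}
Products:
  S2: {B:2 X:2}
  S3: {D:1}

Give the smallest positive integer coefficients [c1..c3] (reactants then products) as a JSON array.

D: 1·5 = 5 | 4·0+5·1 = 5
B: 1·8 = 8 | 4·2+5·0 = 8
X: 1·8 = 8 | 4·2+5·0 = 8
gcd(1,4,5) = 1

Coefficients: [1, 4, 5]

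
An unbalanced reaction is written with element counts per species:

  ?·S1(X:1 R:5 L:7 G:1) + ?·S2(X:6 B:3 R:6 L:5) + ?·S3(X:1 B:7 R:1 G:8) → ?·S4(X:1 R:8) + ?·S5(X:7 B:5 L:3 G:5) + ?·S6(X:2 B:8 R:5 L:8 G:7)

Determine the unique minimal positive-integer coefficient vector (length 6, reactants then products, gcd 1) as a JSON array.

X: 3·1+4·6+5·1 = 32 | 3·1+3·7+4·2 = 32
B: 3·0+4·3+5·7 = 47 | 3·0+3·5+4·8 = 47
R: 3·5+4·6+5·1 = 44 | 3·8+3·0+4·5 = 44
L: 3·7+4·5+5·0 = 41 | 3·0+3·3+4·8 = 41
G: 3·1+4·0+5·8 = 43 | 3·0+3·5+4·7 = 43
gcd(3,4,5,3,3,4) = 1

Coefficients: [3, 4, 5, 3, 3, 4]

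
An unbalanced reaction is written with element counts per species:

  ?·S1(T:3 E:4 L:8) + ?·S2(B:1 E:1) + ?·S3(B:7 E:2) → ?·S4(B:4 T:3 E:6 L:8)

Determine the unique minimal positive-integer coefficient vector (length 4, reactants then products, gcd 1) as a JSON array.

B: 5·0+6·1+2·7 = 20 | 5·4 = 20
T: 5·3+6·0+2·0 = 15 | 5·3 = 15
E: 5·4+6·1+2·2 = 30 | 5·6 = 30
L: 5·8+6·0+2·0 = 40 | 5·8 = 40
gcd(5,6,2,5) = 1

Coefficients: [5, 6, 2, 5]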